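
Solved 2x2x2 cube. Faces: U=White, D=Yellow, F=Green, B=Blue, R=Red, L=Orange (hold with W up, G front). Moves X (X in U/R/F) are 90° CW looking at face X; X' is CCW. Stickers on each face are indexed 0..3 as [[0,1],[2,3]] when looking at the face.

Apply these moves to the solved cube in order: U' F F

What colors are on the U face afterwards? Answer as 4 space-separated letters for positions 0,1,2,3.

Answer: W W Y Y

Derivation:
After move 1 (U'): U=WWWW F=OOGG R=GGRR B=RRBB L=BBOO
After move 2 (F): F=GOGO U=WWOB R=WGWR D=RGYY L=BYOY
After move 3 (F): F=GGOO U=WWYY R=OGBR D=WWYY L=BROG
Query: U face = WWYY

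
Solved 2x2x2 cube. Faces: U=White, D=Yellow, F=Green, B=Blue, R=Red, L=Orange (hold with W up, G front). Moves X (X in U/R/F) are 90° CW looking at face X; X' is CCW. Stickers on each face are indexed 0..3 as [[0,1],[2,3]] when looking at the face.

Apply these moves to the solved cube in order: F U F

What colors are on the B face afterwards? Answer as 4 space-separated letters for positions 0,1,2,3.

Answer: O Y B B

Derivation:
After move 1 (F): F=GGGG U=WWOO R=WRWR D=RRYY L=OYOY
After move 2 (U): U=OWOW F=WRGG R=BBWR B=OYBB L=GGOY
After move 3 (F): F=GWGR U=OWYG R=OBWR D=WBYY L=GROR
Query: B face = OYBB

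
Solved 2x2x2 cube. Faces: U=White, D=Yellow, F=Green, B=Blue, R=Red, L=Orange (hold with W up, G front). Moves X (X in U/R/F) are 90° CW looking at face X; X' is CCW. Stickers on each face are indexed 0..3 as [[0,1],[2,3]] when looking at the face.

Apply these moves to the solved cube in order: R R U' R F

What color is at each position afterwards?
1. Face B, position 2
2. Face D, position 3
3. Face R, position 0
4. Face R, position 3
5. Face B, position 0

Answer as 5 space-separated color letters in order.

Answer: Y R W B W

Derivation:
After move 1 (R): R=RRRR U=WGWG F=GYGY D=YBYB B=WBWB
After move 2 (R): R=RRRR U=WYWY F=GBGB D=YWYW B=GBGB
After move 3 (U'): U=YYWW F=OOGB R=GBRR B=RRGB L=GBOO
After move 4 (R): R=RGRB U=YOWB F=OWGW D=YGYR B=WRYB
After move 5 (F): F=GOWW U=YOOB R=WGBB D=RRYR L=GYOG
Query 1: B[2] = Y
Query 2: D[3] = R
Query 3: R[0] = W
Query 4: R[3] = B
Query 5: B[0] = W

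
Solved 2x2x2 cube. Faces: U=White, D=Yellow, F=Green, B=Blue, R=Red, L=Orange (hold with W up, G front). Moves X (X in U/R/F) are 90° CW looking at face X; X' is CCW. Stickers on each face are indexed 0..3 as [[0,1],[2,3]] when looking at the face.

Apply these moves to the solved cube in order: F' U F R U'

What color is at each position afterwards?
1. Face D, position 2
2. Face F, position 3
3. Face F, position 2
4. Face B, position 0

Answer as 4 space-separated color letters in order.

After move 1 (F'): F=GGGG U=WWRR R=YRYR D=OOYY L=OWOW
After move 2 (U): U=RWRW F=YRGG R=BBYR B=OWBB L=GGOW
After move 3 (F): F=GYGR U=RWWG R=RBWR D=YBYY L=GOOO
After move 4 (R): R=WRRB U=RYWR F=GBGY D=YBYO B=GWWB
After move 5 (U'): U=YRRW F=GOGY R=GBRB B=WRWB L=GWOO
Query 1: D[2] = Y
Query 2: F[3] = Y
Query 3: F[2] = G
Query 4: B[0] = W

Answer: Y Y G W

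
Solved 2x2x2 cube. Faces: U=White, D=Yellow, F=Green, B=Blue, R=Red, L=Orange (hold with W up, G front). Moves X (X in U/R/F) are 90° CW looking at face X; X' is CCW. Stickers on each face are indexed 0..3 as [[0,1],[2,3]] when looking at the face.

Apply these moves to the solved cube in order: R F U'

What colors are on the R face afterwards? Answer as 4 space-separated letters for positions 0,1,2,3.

After move 1 (R): R=RRRR U=WGWG F=GYGY D=YBYB B=WBWB
After move 2 (F): F=GGYY U=WGOO R=WRGR D=RRYB L=OYOB
After move 3 (U'): U=GOWO F=OYYY R=GGGR B=WRWB L=WBOB
Query: R face = GGGR

Answer: G G G R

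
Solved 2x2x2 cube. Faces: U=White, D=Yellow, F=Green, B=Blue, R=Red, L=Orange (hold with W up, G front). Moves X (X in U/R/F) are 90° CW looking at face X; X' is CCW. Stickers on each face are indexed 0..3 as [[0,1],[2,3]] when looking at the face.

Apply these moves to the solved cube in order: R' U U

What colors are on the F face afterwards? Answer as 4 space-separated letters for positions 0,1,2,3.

Answer: Y B G W

Derivation:
After move 1 (R'): R=RRRR U=WBWB F=GWGW D=YGYG B=YBYB
After move 2 (U): U=WWBB F=RRGW R=YBRR B=OOYB L=GWOO
After move 3 (U): U=BWBW F=YBGW R=OORR B=GWYB L=RROO
Query: F face = YBGW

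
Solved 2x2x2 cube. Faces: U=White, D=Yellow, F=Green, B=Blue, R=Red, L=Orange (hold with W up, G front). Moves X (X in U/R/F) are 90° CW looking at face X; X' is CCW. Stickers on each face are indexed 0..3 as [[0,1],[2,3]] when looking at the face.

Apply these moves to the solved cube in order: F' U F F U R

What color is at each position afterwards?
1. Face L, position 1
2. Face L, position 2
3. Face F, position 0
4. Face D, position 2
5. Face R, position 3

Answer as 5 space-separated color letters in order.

After move 1 (F'): F=GGGG U=WWRR R=YRYR D=OOYY L=OWOW
After move 2 (U): U=RWRW F=YRGG R=BBYR B=OWBB L=GGOW
After move 3 (F): F=GYGR U=RWWG R=RBWR D=YBYY L=GOOO
After move 4 (F): F=GGRY U=RWOO R=WBGR D=WRYY L=GYOB
After move 5 (U): U=OROW F=WBRY R=OWGR B=GYBB L=GGOB
After move 6 (R): R=GORW U=OBOY F=WRRY D=WBYG B=WYRB
Query 1: L[1] = G
Query 2: L[2] = O
Query 3: F[0] = W
Query 4: D[2] = Y
Query 5: R[3] = W

Answer: G O W Y W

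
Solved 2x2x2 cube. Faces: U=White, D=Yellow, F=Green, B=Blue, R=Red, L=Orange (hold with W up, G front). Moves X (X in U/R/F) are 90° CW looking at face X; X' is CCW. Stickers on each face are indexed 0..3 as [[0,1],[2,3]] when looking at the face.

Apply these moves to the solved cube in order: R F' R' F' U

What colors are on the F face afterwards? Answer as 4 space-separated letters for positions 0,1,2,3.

Answer: Y R Y G

Derivation:
After move 1 (R): R=RRRR U=WGWG F=GYGY D=YBYB B=WBWB
After move 2 (F'): F=YYGG U=WGRR R=BRYR D=OOYB L=OGOW
After move 3 (R'): R=RRBY U=WWRW F=YGGR D=OYYG B=BBOB
After move 4 (F'): F=GRYG U=WWRB R=YROY D=GWYG L=OWOR
After move 5 (U): U=RWBW F=YRYG R=BBOY B=OWOB L=GROR
Query: F face = YRYG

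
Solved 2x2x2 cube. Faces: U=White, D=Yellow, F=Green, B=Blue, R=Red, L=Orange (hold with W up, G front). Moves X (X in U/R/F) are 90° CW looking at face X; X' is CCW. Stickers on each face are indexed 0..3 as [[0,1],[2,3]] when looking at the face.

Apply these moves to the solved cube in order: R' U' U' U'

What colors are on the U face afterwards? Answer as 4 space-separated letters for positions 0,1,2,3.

After move 1 (R'): R=RRRR U=WBWB F=GWGW D=YGYG B=YBYB
After move 2 (U'): U=BBWW F=OOGW R=GWRR B=RRYB L=YBOO
After move 3 (U'): U=BWBW F=YBGW R=OORR B=GWYB L=RROO
After move 4 (U'): U=WWBB F=RRGW R=YBRR B=OOYB L=GWOO
Query: U face = WWBB

Answer: W W B B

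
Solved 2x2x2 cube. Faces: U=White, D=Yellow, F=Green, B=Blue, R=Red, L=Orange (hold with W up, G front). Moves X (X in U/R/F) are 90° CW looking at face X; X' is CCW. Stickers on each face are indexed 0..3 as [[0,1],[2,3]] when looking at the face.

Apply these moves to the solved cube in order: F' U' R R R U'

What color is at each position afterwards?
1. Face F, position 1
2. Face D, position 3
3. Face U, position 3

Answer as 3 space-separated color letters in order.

After move 1 (F'): F=GGGG U=WWRR R=YRYR D=OOYY L=OWOW
After move 2 (U'): U=WRWR F=OWGG R=GGYR B=YRBB L=BBOW
After move 3 (R): R=YGRG U=WWWG F=OOGY D=OBYY B=RRRB
After move 4 (R): R=RYGG U=WOWY F=OBGY D=ORYR B=GRWB
After move 5 (R): R=GRGY U=WBWY F=ORGR D=OWYG B=YROB
After move 6 (U'): U=BYWW F=BBGR R=ORGY B=GROB L=YROW
Query 1: F[1] = B
Query 2: D[3] = G
Query 3: U[3] = W

Answer: B G W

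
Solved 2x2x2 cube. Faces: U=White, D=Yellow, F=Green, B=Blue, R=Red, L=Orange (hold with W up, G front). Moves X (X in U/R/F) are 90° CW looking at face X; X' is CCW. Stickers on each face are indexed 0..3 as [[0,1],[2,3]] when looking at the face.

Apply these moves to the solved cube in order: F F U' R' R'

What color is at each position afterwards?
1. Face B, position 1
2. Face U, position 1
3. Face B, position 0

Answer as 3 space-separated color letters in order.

Answer: R W G

Derivation:
After move 1 (F): F=GGGG U=WWOO R=WRWR D=RRYY L=OYOY
After move 2 (F): F=GGGG U=WWYY R=OROR D=WWYY L=OROR
After move 3 (U'): U=WYWY F=ORGG R=GGOR B=ORBB L=BBOR
After move 4 (R'): R=GRGO U=WBWO F=OYGY D=WRYG B=YRWB
After move 5 (R'): R=ROGG U=WWWY F=OBGO D=WYYY B=GRRB
Query 1: B[1] = R
Query 2: U[1] = W
Query 3: B[0] = G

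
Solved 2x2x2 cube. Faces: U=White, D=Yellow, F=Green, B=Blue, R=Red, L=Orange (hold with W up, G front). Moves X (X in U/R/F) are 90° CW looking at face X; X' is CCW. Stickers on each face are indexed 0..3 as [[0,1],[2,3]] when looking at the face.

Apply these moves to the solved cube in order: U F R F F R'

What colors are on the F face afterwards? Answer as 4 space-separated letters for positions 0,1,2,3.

Answer: Y R B R

Derivation:
After move 1 (U): U=WWWW F=RRGG R=BBRR B=OOBB L=GGOO
After move 2 (F): F=GRGR U=WWOG R=WBWR D=RBYY L=GYOY
After move 3 (R): R=WWRB U=WROR F=GBGY D=RBYO B=GOWB
After move 4 (F): F=GGYB U=WRYY R=OWRB D=RWYO L=GROB
After move 5 (F): F=YGBG U=WRBR R=YWYB D=ROYO L=GROW
After move 6 (R'): R=WBYY U=WWBG F=YRBR D=RGYG B=OOOB
Query: F face = YRBR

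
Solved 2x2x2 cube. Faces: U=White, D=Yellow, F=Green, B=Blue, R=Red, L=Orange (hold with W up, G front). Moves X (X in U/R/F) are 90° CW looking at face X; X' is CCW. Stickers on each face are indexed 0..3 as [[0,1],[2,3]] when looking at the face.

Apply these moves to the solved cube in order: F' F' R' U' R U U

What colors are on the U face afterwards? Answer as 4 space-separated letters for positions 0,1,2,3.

Answer: Y W R B

Derivation:
After move 1 (F'): F=GGGG U=WWRR R=YRYR D=OOYY L=OWOW
After move 2 (F'): F=GGGG U=WWYY R=OROR D=WWYY L=OROR
After move 3 (R'): R=RROO U=WBYB F=GWGY D=WGYG B=YBWB
After move 4 (U'): U=BBWY F=ORGY R=GWOO B=RRWB L=YBOR
After move 5 (R): R=OGOW U=BRWY F=OGGG D=WWYR B=YRBB
After move 6 (U): U=WBYR F=OGGG R=YROW B=YBBB L=OGOR
After move 7 (U): U=YWRB F=YRGG R=YBOW B=OGBB L=OGOR
Query: U face = YWRB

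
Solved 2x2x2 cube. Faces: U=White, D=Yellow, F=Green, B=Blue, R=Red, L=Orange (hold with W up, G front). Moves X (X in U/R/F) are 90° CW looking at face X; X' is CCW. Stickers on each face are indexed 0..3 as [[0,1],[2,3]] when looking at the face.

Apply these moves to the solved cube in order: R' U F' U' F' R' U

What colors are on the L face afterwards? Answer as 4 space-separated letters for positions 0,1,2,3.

Answer: B R O W

Derivation:
After move 1 (R'): R=RRRR U=WBWB F=GWGW D=YGYG B=YBYB
After move 2 (U): U=WWBB F=RRGW R=YBRR B=OOYB L=GWOO
After move 3 (F'): F=RWRG U=WWYR R=GBYR D=WOYG L=GBOB
After move 4 (U'): U=WRWY F=GBRG R=RWYR B=GBYB L=OOOB
After move 5 (F'): F=BGGR U=WRRY R=OWWR D=OBYG L=OYOW
After move 6 (R'): R=WROW U=WYRG F=BRGY D=OGYR B=GBBB
After move 7 (U): U=RWGY F=WRGY R=GBOW B=OYBB L=BROW
Query: L face = BROW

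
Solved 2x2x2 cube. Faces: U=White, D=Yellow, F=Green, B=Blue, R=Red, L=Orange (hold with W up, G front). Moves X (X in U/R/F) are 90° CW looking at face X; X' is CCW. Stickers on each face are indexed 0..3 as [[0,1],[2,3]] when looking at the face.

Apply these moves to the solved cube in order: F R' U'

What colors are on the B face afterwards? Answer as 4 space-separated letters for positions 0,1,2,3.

After move 1 (F): F=GGGG U=WWOO R=WRWR D=RRYY L=OYOY
After move 2 (R'): R=RRWW U=WBOB F=GWGO D=RGYG B=YBRB
After move 3 (U'): U=BBWO F=OYGO R=GWWW B=RRRB L=YBOY
Query: B face = RRRB

Answer: R R R B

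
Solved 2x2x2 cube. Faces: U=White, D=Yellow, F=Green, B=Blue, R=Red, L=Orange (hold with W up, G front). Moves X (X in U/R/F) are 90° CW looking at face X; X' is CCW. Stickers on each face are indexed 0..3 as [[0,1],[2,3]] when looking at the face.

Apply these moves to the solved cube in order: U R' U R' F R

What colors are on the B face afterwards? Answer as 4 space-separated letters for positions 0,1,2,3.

After move 1 (U): U=WWWW F=RRGG R=BBRR B=OOBB L=GGOO
After move 2 (R'): R=BRBR U=WBWO F=RWGW D=YRYG B=YOYB
After move 3 (U): U=WWOB F=BRGW R=YOBR B=GGYB L=RWOO
After move 4 (R'): R=ORYB U=WYOG F=BWGB D=YRYW B=GGRB
After move 5 (F): F=GBBW U=WYOW R=ORGB D=YOYW L=RYOR
After move 6 (R): R=GOBR U=WBOW F=GOBW D=YRYG B=WGYB
Query: B face = WGYB

Answer: W G Y B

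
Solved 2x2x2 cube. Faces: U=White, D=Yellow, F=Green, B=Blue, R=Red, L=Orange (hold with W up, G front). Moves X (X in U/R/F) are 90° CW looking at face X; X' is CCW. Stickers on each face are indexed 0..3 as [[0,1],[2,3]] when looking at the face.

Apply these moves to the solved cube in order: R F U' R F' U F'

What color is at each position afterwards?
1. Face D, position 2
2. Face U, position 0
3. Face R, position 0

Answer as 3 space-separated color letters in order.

After move 1 (R): R=RRRR U=WGWG F=GYGY D=YBYB B=WBWB
After move 2 (F): F=GGYY U=WGOO R=WRGR D=RRYB L=OYOB
After move 3 (U'): U=GOWO F=OYYY R=GGGR B=WRWB L=WBOB
After move 4 (R): R=GGRG U=GYWY F=ORYB D=RWYW B=OROB
After move 5 (F'): F=RBOY U=GYGR R=WGRG D=BBYW L=WYOW
After move 6 (U): U=GGRY F=WGOY R=ORRG B=WYOB L=RBOW
After move 7 (F'): F=GYWO U=GGOR R=BRBG D=BWYW L=RYOR
Query 1: D[2] = Y
Query 2: U[0] = G
Query 3: R[0] = B

Answer: Y G B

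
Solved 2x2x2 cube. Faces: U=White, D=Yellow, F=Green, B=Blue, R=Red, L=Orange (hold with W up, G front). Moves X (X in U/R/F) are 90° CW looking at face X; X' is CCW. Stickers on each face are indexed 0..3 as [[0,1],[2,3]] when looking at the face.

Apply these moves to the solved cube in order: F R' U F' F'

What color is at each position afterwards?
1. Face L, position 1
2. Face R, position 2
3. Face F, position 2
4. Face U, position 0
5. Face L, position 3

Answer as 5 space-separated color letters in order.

Answer: W W R O Y

Derivation:
After move 1 (F): F=GGGG U=WWOO R=WRWR D=RRYY L=OYOY
After move 2 (R'): R=RRWW U=WBOB F=GWGO D=RGYG B=YBRB
After move 3 (U): U=OWBB F=RRGO R=YBWW B=OYRB L=GWOY
After move 4 (F'): F=RORG U=OWYW R=GBRW D=WYYG L=GBOB
After move 5 (F'): F=OGRR U=OWGR R=YBWW D=BBYG L=GWOY
Query 1: L[1] = W
Query 2: R[2] = W
Query 3: F[2] = R
Query 4: U[0] = O
Query 5: L[3] = Y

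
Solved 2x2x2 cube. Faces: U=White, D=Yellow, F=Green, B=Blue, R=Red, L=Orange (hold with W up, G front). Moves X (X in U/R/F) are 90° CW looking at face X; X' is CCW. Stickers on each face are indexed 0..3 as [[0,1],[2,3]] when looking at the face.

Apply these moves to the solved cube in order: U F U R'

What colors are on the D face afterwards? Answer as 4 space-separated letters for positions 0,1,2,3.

Answer: R B Y R

Derivation:
After move 1 (U): U=WWWW F=RRGG R=BBRR B=OOBB L=GGOO
After move 2 (F): F=GRGR U=WWOG R=WBWR D=RBYY L=GYOY
After move 3 (U): U=OWGW F=WBGR R=OOWR B=GYBB L=GROY
After move 4 (R'): R=OROW U=OBGG F=WWGW D=RBYR B=YYBB
Query: D face = RBYR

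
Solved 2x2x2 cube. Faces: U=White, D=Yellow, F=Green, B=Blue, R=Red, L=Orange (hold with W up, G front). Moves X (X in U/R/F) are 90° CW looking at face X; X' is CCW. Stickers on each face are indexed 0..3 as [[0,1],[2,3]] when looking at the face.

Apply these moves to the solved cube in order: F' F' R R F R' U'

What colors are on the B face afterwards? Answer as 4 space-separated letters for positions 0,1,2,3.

Answer: O O R B

Derivation:
After move 1 (F'): F=GGGG U=WWRR R=YRYR D=OOYY L=OWOW
After move 2 (F'): F=GGGG U=WWYY R=OROR D=WWYY L=OROR
After move 3 (R): R=OORR U=WGYG F=GWGY D=WBYB B=YBWB
After move 4 (R): R=RORO U=WWYY F=GBGB D=WWYY B=GBGB
After move 5 (F): F=GGBB U=WWRR R=YOYO D=RRYY L=OWOW
After move 6 (R'): R=OOYY U=WGRG F=GWBR D=RGYB B=YBRB
After move 7 (U'): U=GGWR F=OWBR R=GWYY B=OORB L=YBOW
Query: B face = OORB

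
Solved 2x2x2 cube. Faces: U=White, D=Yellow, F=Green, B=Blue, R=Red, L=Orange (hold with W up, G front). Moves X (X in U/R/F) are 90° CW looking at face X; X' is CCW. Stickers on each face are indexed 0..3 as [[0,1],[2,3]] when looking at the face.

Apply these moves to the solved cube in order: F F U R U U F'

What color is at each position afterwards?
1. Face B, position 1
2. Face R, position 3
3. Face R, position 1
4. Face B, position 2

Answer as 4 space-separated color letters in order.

Answer: W B G W

Derivation:
After move 1 (F): F=GGGG U=WWOO R=WRWR D=RRYY L=OYOY
After move 2 (F): F=GGGG U=WWYY R=OROR D=WWYY L=OROR
After move 3 (U): U=YWYW F=ORGG R=BBOR B=ORBB L=GGOR
After move 4 (R): R=OBRB U=YRYG F=OWGY D=WBYO B=WRWB
After move 5 (U): U=YYGR F=OBGY R=WRRB B=GGWB L=OWOR
After move 6 (U): U=GYRY F=WRGY R=GGRB B=OWWB L=OBOR
After move 7 (F'): F=RYWG U=GYGR R=BGWB D=BRYO L=OYOR
Query 1: B[1] = W
Query 2: R[3] = B
Query 3: R[1] = G
Query 4: B[2] = W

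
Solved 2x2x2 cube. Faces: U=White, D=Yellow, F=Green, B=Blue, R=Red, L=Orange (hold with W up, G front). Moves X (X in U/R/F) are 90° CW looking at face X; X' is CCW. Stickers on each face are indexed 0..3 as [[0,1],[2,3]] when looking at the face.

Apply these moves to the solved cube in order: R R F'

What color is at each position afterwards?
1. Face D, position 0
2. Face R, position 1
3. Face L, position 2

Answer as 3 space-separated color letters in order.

After move 1 (R): R=RRRR U=WGWG F=GYGY D=YBYB B=WBWB
After move 2 (R): R=RRRR U=WYWY F=GBGB D=YWYW B=GBGB
After move 3 (F'): F=BBGG U=WYRR R=WRYR D=OOYW L=OYOW
Query 1: D[0] = O
Query 2: R[1] = R
Query 3: L[2] = O

Answer: O R O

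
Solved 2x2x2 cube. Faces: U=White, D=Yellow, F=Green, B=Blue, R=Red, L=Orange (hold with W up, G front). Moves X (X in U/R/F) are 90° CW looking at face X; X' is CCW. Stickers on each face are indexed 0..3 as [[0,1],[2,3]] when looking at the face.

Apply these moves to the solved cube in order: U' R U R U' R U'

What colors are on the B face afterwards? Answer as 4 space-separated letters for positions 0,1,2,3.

Answer: G R Y B

Derivation:
After move 1 (U'): U=WWWW F=OOGG R=GGRR B=RRBB L=BBOO
After move 2 (R): R=RGRG U=WOWG F=OYGY D=YBYR B=WRWB
After move 3 (U): U=WWGO F=RGGY R=WRRG B=BBWB L=OYOO
After move 4 (R): R=RWGR U=WGGY F=RBGR D=YWYB B=OBWB
After move 5 (U'): U=GYWG F=OYGR R=RBGR B=RWWB L=OBOO
After move 6 (R): R=GRRB U=GYWR F=OWGB D=YWYR B=GWYB
After move 7 (U'): U=YRGW F=OBGB R=OWRB B=GRYB L=GWOO
Query: B face = GRYB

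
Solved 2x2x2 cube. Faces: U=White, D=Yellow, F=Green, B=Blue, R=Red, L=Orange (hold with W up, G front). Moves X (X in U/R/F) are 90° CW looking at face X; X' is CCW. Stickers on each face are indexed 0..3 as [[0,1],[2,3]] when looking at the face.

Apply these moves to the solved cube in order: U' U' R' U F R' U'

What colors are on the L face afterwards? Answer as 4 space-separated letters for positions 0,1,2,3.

Answer: G R O B

Derivation:
After move 1 (U'): U=WWWW F=OOGG R=GGRR B=RRBB L=BBOO
After move 2 (U'): U=WWWW F=BBGG R=OORR B=GGBB L=RROO
After move 3 (R'): R=OROR U=WBWG F=BWGW D=YBYG B=YGYB
After move 4 (U): U=WWGB F=ORGW R=YGOR B=RRYB L=BWOO
After move 5 (F): F=GOWR U=WWOW R=GGBR D=OYYG L=BYOB
After move 6 (R'): R=GRGB U=WYOR F=GWWW D=OOYR B=GRYB
After move 7 (U'): U=YRWO F=BYWW R=GWGB B=GRYB L=GROB
Query: L face = GROB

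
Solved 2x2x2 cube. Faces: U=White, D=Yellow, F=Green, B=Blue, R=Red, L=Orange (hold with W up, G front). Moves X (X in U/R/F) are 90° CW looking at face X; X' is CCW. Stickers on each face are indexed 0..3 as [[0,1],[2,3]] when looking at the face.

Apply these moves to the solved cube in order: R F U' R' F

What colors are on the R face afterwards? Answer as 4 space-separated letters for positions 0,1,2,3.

After move 1 (R): R=RRRR U=WGWG F=GYGY D=YBYB B=WBWB
After move 2 (F): F=GGYY U=WGOO R=WRGR D=RRYB L=OYOB
After move 3 (U'): U=GOWO F=OYYY R=GGGR B=WRWB L=WBOB
After move 4 (R'): R=GRGG U=GWWW F=OOYO D=RYYY B=BRRB
After move 5 (F): F=YOOO U=GWBB R=WRWG D=GGYY L=WROY
Query: R face = WRWG

Answer: W R W G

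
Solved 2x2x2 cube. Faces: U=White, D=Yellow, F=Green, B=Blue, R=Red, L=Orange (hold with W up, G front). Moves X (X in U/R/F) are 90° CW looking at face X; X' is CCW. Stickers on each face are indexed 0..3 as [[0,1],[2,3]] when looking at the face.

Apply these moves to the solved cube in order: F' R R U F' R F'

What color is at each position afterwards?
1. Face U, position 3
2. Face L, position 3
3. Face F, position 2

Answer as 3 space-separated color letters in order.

Answer: Y G Y

Derivation:
After move 1 (F'): F=GGGG U=WWRR R=YRYR D=OOYY L=OWOW
After move 2 (R): R=YYRR U=WGRG F=GOGY D=OBYB B=RBWB
After move 3 (R): R=RYRY U=WORY F=GBGB D=OWYR B=GBGB
After move 4 (U): U=RWYO F=RYGB R=GBRY B=OWGB L=GBOW
After move 5 (F'): F=YBRG U=RWGR R=WBOY D=BWYR L=GOOY
After move 6 (R): R=OWYB U=RBGG F=YWRR D=BGYO B=RWWB
After move 7 (F'): F=WRYR U=RBOY R=GWBB D=OYYO L=GGOG
Query 1: U[3] = Y
Query 2: L[3] = G
Query 3: F[2] = Y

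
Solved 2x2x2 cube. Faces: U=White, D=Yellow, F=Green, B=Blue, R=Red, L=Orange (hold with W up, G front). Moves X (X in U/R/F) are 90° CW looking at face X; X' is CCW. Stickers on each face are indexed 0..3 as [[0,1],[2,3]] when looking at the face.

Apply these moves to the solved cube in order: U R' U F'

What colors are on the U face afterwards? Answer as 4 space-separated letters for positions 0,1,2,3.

After move 1 (U): U=WWWW F=RRGG R=BBRR B=OOBB L=GGOO
After move 2 (R'): R=BRBR U=WBWO F=RWGW D=YRYG B=YOYB
After move 3 (U): U=WWOB F=BRGW R=YOBR B=GGYB L=RWOO
After move 4 (F'): F=RWBG U=WWYB R=ROYR D=WOYG L=RBOO
Query: U face = WWYB

Answer: W W Y B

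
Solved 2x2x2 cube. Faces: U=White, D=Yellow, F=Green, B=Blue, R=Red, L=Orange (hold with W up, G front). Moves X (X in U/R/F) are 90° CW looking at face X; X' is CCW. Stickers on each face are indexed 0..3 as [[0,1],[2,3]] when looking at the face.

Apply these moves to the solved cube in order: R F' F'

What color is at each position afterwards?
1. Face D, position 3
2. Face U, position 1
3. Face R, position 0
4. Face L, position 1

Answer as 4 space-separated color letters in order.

Answer: B G O R

Derivation:
After move 1 (R): R=RRRR U=WGWG F=GYGY D=YBYB B=WBWB
After move 2 (F'): F=YYGG U=WGRR R=BRYR D=OOYB L=OGOW
After move 3 (F'): F=YGYG U=WGBY R=OROR D=GWYB L=OROR
Query 1: D[3] = B
Query 2: U[1] = G
Query 3: R[0] = O
Query 4: L[1] = R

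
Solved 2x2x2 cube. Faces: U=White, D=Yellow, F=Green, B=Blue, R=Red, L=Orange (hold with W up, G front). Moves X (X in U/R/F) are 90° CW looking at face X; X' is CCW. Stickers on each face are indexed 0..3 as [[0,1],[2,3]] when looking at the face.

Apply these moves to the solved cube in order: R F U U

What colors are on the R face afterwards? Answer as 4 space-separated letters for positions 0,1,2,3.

After move 1 (R): R=RRRR U=WGWG F=GYGY D=YBYB B=WBWB
After move 2 (F): F=GGYY U=WGOO R=WRGR D=RRYB L=OYOB
After move 3 (U): U=OWOG F=WRYY R=WBGR B=OYWB L=GGOB
After move 4 (U): U=OOGW F=WBYY R=OYGR B=GGWB L=WROB
Query: R face = OYGR

Answer: O Y G R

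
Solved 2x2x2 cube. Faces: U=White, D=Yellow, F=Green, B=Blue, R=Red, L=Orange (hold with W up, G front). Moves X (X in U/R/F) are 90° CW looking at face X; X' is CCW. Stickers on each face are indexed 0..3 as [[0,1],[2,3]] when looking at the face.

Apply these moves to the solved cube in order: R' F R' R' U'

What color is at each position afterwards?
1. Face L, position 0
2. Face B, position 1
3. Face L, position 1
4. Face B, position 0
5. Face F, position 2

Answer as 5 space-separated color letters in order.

Answer: W B B R W

Derivation:
After move 1 (R'): R=RRRR U=WBWB F=GWGW D=YGYG B=YBYB
After move 2 (F): F=GGWW U=WBOO R=WRBR D=RRYG L=OYOG
After move 3 (R'): R=RRWB U=WYOY F=GBWO D=RGYW B=GBRB
After move 4 (R'): R=RBRW U=WROG F=GYWY D=RBYO B=WBGB
After move 5 (U'): U=RGWO F=OYWY R=GYRW B=RBGB L=WBOG
Query 1: L[0] = W
Query 2: B[1] = B
Query 3: L[1] = B
Query 4: B[0] = R
Query 5: F[2] = W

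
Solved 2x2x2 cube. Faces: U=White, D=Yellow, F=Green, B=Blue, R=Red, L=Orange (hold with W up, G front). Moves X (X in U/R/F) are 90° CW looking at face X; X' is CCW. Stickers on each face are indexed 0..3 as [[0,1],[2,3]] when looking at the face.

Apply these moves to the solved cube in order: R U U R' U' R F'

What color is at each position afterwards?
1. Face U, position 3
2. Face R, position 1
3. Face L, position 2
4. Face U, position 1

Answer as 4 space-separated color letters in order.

After move 1 (R): R=RRRR U=WGWG F=GYGY D=YBYB B=WBWB
After move 2 (U): U=WWGG F=RRGY R=WBRR B=OOWB L=GYOO
After move 3 (U): U=GWGW F=WBGY R=OORR B=GYWB L=RROO
After move 4 (R'): R=OROR U=GWGG F=WWGW D=YBYY B=BYBB
After move 5 (U'): U=WGGG F=RRGW R=WWOR B=ORBB L=BYOO
After move 6 (R): R=OWRW U=WRGW F=RBGY D=YBYO B=GRGB
After move 7 (F'): F=BYRG U=WROR R=BWYW D=YOYO L=BWOG
Query 1: U[3] = R
Query 2: R[1] = W
Query 3: L[2] = O
Query 4: U[1] = R

Answer: R W O R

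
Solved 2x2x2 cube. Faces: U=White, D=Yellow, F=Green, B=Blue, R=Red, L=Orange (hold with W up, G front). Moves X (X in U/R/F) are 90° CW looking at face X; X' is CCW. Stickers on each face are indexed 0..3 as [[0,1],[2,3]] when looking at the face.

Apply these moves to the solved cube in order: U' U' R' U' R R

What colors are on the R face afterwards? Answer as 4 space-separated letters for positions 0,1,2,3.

After move 1 (U'): U=WWWW F=OOGG R=GGRR B=RRBB L=BBOO
After move 2 (U'): U=WWWW F=BBGG R=OORR B=GGBB L=RROO
After move 3 (R'): R=OROR U=WBWG F=BWGW D=YBYG B=YGYB
After move 4 (U'): U=BGWW F=RRGW R=BWOR B=ORYB L=YGOO
After move 5 (R): R=OBRW U=BRWW F=RBGG D=YYYO B=WRGB
After move 6 (R): R=ROWB U=BBWG F=RYGO D=YGYW B=WRRB
Query: R face = ROWB

Answer: R O W B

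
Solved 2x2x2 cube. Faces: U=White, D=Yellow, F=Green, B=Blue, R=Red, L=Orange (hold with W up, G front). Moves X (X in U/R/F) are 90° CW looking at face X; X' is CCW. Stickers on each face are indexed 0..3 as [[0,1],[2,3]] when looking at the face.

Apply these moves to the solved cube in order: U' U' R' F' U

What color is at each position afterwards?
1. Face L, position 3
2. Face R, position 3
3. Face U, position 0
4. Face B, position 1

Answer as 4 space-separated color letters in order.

Answer: W R O G

Derivation:
After move 1 (U'): U=WWWW F=OOGG R=GGRR B=RRBB L=BBOO
After move 2 (U'): U=WWWW F=BBGG R=OORR B=GGBB L=RROO
After move 3 (R'): R=OROR U=WBWG F=BWGW D=YBYG B=YGYB
After move 4 (F'): F=WWBG U=WBOO R=BRYR D=ROYG L=RGOW
After move 5 (U): U=OWOB F=BRBG R=YGYR B=RGYB L=WWOW
Query 1: L[3] = W
Query 2: R[3] = R
Query 3: U[0] = O
Query 4: B[1] = G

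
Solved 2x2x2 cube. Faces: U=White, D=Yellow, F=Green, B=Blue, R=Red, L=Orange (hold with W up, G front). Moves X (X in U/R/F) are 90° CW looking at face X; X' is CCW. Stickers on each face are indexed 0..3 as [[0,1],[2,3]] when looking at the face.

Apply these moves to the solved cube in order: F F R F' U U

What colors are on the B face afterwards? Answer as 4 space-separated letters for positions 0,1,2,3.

Answer: W Y W B

Derivation:
After move 1 (F): F=GGGG U=WWOO R=WRWR D=RRYY L=OYOY
After move 2 (F): F=GGGG U=WWYY R=OROR D=WWYY L=OROR
After move 3 (R): R=OORR U=WGYG F=GWGY D=WBYB B=YBWB
After move 4 (F'): F=WYGG U=WGOR R=BOWR D=RRYB L=OGOY
After move 5 (U): U=OWRG F=BOGG R=YBWR B=OGWB L=WYOY
After move 6 (U): U=ROGW F=YBGG R=OGWR B=WYWB L=BOOY
Query: B face = WYWB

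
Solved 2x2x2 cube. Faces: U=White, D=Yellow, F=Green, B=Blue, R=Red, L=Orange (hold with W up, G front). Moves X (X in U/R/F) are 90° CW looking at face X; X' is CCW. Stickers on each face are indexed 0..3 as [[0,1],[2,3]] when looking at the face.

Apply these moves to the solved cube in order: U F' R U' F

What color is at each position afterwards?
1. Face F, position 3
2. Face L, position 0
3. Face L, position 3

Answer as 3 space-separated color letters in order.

After move 1 (U): U=WWWW F=RRGG R=BBRR B=OOBB L=GGOO
After move 2 (F'): F=RGRG U=WWBR R=YBYR D=GOYY L=GWOW
After move 3 (R): R=YYRB U=WGBG F=RORY D=GBYO B=ROWB
After move 4 (U'): U=GGWB F=GWRY R=RORB B=YYWB L=ROOW
After move 5 (F): F=RGYW U=GGWO R=WOBB D=RRYO L=RGOB
Query 1: F[3] = W
Query 2: L[0] = R
Query 3: L[3] = B

Answer: W R B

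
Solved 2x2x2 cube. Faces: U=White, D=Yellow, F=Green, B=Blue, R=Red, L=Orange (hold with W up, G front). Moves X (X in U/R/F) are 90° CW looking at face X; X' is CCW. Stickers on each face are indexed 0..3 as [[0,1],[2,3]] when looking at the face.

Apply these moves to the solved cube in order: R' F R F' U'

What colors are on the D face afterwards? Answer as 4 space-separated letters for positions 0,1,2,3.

After move 1 (R'): R=RRRR U=WBWB F=GWGW D=YGYG B=YBYB
After move 2 (F): F=GGWW U=WBOO R=WRBR D=RRYG L=OYOG
After move 3 (R): R=BWRR U=WGOW F=GRWG D=RYYY B=OBBB
After move 4 (F'): F=RGGW U=WGBR R=YWRR D=YGYY L=OWOO
After move 5 (U'): U=GRWB F=OWGW R=RGRR B=YWBB L=OBOO
Query: D face = YGYY

Answer: Y G Y Y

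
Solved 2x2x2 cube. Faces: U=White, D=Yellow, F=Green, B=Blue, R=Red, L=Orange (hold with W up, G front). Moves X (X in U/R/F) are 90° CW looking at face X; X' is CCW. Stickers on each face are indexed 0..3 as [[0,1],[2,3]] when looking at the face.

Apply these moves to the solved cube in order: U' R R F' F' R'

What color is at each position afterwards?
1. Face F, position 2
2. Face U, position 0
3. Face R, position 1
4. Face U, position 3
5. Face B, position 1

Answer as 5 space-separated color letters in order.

After move 1 (U'): U=WWWW F=OOGG R=GGRR B=RRBB L=BBOO
After move 2 (R): R=RGRG U=WOWG F=OYGY D=YBYR B=WRWB
After move 3 (R): R=RRGG U=WYWY F=OBGR D=YWYW B=GROB
After move 4 (F'): F=BROG U=WYRG R=WRYG D=BOYW L=BYOW
After move 5 (F'): F=RGBO U=WYWY R=ORBG D=YWYW L=BGOR
After move 6 (R'): R=RGOB U=WOWG F=RYBY D=YGYO B=WRWB
Query 1: F[2] = B
Query 2: U[0] = W
Query 3: R[1] = G
Query 4: U[3] = G
Query 5: B[1] = R

Answer: B W G G R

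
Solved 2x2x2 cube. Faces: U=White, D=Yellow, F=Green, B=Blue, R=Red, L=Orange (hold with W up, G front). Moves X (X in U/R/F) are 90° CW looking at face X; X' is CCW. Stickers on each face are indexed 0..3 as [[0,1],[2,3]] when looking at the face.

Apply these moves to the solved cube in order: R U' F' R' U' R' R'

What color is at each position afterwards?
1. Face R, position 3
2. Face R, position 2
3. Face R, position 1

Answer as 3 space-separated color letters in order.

Answer: O G B

Derivation:
After move 1 (R): R=RRRR U=WGWG F=GYGY D=YBYB B=WBWB
After move 2 (U'): U=GGWW F=OOGY R=GYRR B=RRWB L=WBOO
After move 3 (F'): F=OYOG U=GGGR R=BYYR D=BOYB L=WWOW
After move 4 (R'): R=YRBY U=GWGR F=OGOR D=BYYG B=BROB
After move 5 (U'): U=WRGG F=WWOR R=OGBY B=YROB L=BROW
After move 6 (R'): R=GYOB U=WOGY F=WROG D=BWYR B=GRYB
After move 7 (R'): R=YBGO U=WYGG F=WOOY D=BRYG B=RRWB
Query 1: R[3] = O
Query 2: R[2] = G
Query 3: R[1] = B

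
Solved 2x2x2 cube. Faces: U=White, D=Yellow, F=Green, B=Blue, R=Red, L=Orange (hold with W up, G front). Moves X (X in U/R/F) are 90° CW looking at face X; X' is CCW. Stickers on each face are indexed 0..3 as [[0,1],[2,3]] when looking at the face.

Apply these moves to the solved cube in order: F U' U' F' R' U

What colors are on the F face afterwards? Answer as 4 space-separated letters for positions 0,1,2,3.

After move 1 (F): F=GGGG U=WWOO R=WRWR D=RRYY L=OYOY
After move 2 (U'): U=WOWO F=OYGG R=GGWR B=WRBB L=BBOY
After move 3 (U'): U=OOWW F=BBGG R=OYWR B=GGBB L=WROY
After move 4 (F'): F=BGBG U=OOOW R=RYRR D=RYYY L=WWOW
After move 5 (R'): R=YRRR U=OBOG F=BOBW D=RGYG B=YGYB
After move 6 (U): U=OOGB F=YRBW R=YGRR B=WWYB L=BOOW
Query: F face = YRBW

Answer: Y R B W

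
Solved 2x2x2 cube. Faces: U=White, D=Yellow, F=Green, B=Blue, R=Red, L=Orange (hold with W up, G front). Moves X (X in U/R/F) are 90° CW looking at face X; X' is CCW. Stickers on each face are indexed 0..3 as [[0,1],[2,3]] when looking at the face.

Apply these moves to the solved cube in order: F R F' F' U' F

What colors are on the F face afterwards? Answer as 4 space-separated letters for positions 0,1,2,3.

Answer: R O G R

Derivation:
After move 1 (F): F=GGGG U=WWOO R=WRWR D=RRYY L=OYOY
After move 2 (R): R=WWRR U=WGOG F=GRGY D=RBYB B=OBWB
After move 3 (F'): F=RYGG U=WGWR R=BWRR D=YYYB L=OGOO
After move 4 (F'): F=YGRG U=WGBR R=YWYR D=GOYB L=OROW
After move 5 (U'): U=GRWB F=ORRG R=YGYR B=YWWB L=OBOW
After move 6 (F): F=ROGR U=GRWB R=WGBR D=YYYB L=OGOO
Query: F face = ROGR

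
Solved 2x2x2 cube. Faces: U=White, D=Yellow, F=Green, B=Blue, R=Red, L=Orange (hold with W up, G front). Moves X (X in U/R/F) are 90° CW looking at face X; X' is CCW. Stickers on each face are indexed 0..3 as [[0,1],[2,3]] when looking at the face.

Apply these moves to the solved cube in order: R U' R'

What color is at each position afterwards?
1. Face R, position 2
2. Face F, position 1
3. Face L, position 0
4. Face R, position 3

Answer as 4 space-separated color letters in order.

Answer: G G W R

Derivation:
After move 1 (R): R=RRRR U=WGWG F=GYGY D=YBYB B=WBWB
After move 2 (U'): U=GGWW F=OOGY R=GYRR B=RRWB L=WBOO
After move 3 (R'): R=YRGR U=GWWR F=OGGW D=YOYY B=BRBB
Query 1: R[2] = G
Query 2: F[1] = G
Query 3: L[0] = W
Query 4: R[3] = R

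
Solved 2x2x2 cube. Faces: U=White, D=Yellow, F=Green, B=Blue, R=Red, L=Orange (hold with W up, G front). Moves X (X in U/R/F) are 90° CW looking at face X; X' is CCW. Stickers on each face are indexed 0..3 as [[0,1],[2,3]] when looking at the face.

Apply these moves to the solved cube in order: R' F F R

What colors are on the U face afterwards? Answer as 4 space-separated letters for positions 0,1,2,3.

After move 1 (R'): R=RRRR U=WBWB F=GWGW D=YGYG B=YBYB
After move 2 (F): F=GGWW U=WBOO R=WRBR D=RRYG L=OYOG
After move 3 (F): F=WGWG U=WBGY R=OROR D=BWYG L=OROR
After move 4 (R): R=OORR U=WGGG F=WWWG D=BYYY B=YBBB
Query: U face = WGGG

Answer: W G G G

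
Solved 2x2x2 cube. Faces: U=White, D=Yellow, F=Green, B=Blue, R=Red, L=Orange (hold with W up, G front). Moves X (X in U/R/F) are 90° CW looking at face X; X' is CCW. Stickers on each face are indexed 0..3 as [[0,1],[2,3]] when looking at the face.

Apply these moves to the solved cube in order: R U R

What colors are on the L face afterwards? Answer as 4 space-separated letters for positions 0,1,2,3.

After move 1 (R): R=RRRR U=WGWG F=GYGY D=YBYB B=WBWB
After move 2 (U): U=WWGG F=RRGY R=WBRR B=OOWB L=GYOO
After move 3 (R): R=RWRB U=WRGY F=RBGB D=YWYO B=GOWB
Query: L face = GYOO

Answer: G Y O O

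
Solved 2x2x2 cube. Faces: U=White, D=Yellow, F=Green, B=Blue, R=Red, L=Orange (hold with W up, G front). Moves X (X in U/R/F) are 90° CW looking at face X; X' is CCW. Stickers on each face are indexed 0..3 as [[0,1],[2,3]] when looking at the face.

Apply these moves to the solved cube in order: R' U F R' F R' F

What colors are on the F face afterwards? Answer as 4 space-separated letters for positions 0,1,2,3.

Answer: W W Y Y

Derivation:
After move 1 (R'): R=RRRR U=WBWB F=GWGW D=YGYG B=YBYB
After move 2 (U): U=WWBB F=RRGW R=YBRR B=OOYB L=GWOO
After move 3 (F): F=GRWR U=WWOW R=BBBR D=RYYG L=GYOG
After move 4 (R'): R=BRBB U=WYOO F=GWWW D=RRYR B=GOYB
After move 5 (F): F=WGWW U=WYGY R=OROB D=BBYR L=GROR
After move 6 (R'): R=RBOO U=WYGG F=WYWY D=BGYW B=ROBB
After move 7 (F): F=WWYY U=WYRR R=GBGO D=ORYW L=GBOG
Query: F face = WWYY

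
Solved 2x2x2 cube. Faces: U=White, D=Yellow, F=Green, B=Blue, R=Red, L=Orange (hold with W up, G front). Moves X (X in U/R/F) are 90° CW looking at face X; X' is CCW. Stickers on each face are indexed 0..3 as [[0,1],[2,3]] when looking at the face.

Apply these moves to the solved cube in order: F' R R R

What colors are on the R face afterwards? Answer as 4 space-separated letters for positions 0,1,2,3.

After move 1 (F'): F=GGGG U=WWRR R=YRYR D=OOYY L=OWOW
After move 2 (R): R=YYRR U=WGRG F=GOGY D=OBYB B=RBWB
After move 3 (R): R=RYRY U=WORY F=GBGB D=OWYR B=GBGB
After move 4 (R): R=RRYY U=WBRB F=GWGR D=OGYG B=YBOB
Query: R face = RRYY

Answer: R R Y Y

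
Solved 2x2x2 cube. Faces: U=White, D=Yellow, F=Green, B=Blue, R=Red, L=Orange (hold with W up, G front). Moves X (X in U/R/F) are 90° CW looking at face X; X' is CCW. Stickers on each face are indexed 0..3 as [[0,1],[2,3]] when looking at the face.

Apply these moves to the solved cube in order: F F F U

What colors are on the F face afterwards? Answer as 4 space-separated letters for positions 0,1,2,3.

Answer: Y R G G

Derivation:
After move 1 (F): F=GGGG U=WWOO R=WRWR D=RRYY L=OYOY
After move 2 (F): F=GGGG U=WWYY R=OROR D=WWYY L=OROR
After move 3 (F): F=GGGG U=WWRR R=YRYR D=OOYY L=OWOW
After move 4 (U): U=RWRW F=YRGG R=BBYR B=OWBB L=GGOW
Query: F face = YRGG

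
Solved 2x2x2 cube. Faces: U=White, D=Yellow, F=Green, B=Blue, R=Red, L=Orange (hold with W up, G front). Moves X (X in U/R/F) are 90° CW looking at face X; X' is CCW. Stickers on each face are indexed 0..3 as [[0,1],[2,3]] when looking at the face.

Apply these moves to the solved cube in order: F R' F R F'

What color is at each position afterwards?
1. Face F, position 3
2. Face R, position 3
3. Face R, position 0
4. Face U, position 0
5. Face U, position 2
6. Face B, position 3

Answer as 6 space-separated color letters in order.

After move 1 (F): F=GGGG U=WWOO R=WRWR D=RRYY L=OYOY
After move 2 (R'): R=RRWW U=WBOB F=GWGO D=RGYG B=YBRB
After move 3 (F): F=GGOW U=WBYY R=ORBW D=WRYG L=OROG
After move 4 (R): R=BOWR U=WGYW F=GROG D=WRYY B=YBBB
After move 5 (F'): F=RGGO U=WGBW R=ROWR D=RGYY L=OWOY
Query 1: F[3] = O
Query 2: R[3] = R
Query 3: R[0] = R
Query 4: U[0] = W
Query 5: U[2] = B
Query 6: B[3] = B

Answer: O R R W B B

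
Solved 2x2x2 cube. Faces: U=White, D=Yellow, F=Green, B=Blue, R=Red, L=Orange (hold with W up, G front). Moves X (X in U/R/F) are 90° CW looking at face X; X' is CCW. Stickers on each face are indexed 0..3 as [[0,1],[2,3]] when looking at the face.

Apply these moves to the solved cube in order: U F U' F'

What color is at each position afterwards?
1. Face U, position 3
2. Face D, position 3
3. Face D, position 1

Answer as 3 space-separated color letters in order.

Answer: W Y Y

Derivation:
After move 1 (U): U=WWWW F=RRGG R=BBRR B=OOBB L=GGOO
After move 2 (F): F=GRGR U=WWOG R=WBWR D=RBYY L=GYOY
After move 3 (U'): U=WGWO F=GYGR R=GRWR B=WBBB L=OOOY
After move 4 (F'): F=YRGG U=WGGW R=BRRR D=OYYY L=OOOW
Query 1: U[3] = W
Query 2: D[3] = Y
Query 3: D[1] = Y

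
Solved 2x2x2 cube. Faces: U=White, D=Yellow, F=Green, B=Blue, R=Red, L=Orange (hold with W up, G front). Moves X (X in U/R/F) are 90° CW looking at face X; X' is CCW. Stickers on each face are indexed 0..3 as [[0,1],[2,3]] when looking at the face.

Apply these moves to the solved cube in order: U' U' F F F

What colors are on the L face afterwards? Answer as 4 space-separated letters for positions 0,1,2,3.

After move 1 (U'): U=WWWW F=OOGG R=GGRR B=RRBB L=BBOO
After move 2 (U'): U=WWWW F=BBGG R=OORR B=GGBB L=RROO
After move 3 (F): F=GBGB U=WWOR R=WOWR D=ROYY L=RYOY
After move 4 (F): F=GGBB U=WWYY R=OORR D=WWYY L=RROO
After move 5 (F): F=BGBG U=WWOR R=YOYR D=ROYY L=RWOW
Query: L face = RWOW

Answer: R W O W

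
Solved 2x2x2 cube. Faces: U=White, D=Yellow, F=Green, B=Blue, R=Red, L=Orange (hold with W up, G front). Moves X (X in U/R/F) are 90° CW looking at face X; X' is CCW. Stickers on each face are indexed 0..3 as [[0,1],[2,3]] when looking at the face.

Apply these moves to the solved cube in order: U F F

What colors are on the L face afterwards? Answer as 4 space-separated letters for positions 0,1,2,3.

After move 1 (U): U=WWWW F=RRGG R=BBRR B=OOBB L=GGOO
After move 2 (F): F=GRGR U=WWOG R=WBWR D=RBYY L=GYOY
After move 3 (F): F=GGRR U=WWYY R=OBGR D=WWYY L=GROB
Query: L face = GROB

Answer: G R O B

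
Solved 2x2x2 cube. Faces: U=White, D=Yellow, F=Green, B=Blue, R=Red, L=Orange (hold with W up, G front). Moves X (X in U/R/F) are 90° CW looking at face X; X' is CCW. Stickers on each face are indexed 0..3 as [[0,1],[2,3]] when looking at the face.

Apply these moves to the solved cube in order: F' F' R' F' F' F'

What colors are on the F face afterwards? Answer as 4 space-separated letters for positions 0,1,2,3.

Answer: G G Y W

Derivation:
After move 1 (F'): F=GGGG U=WWRR R=YRYR D=OOYY L=OWOW
After move 2 (F'): F=GGGG U=WWYY R=OROR D=WWYY L=OROR
After move 3 (R'): R=RROO U=WBYB F=GWGY D=WGYG B=YBWB
After move 4 (F'): F=WYGG U=WBRO R=GRWO D=RRYG L=OBOY
After move 5 (F'): F=YGWG U=WBGW R=RRRO D=BYYG L=OOOR
After move 6 (F'): F=GGYW U=WBRR R=YRBO D=ORYG L=OWOG
Query: F face = GGYW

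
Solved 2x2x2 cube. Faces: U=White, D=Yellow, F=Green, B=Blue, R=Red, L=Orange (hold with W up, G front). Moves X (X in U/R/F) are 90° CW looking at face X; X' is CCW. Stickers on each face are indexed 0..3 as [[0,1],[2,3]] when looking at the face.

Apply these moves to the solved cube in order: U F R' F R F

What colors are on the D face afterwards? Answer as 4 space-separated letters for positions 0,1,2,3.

After move 1 (U): U=WWWW F=RRGG R=BBRR B=OOBB L=GGOO
After move 2 (F): F=GRGR U=WWOG R=WBWR D=RBYY L=GYOY
After move 3 (R'): R=BRWW U=WBOO F=GWGG D=RRYR B=YOBB
After move 4 (F): F=GGGW U=WBYY R=OROW D=WBYR L=GROR
After move 5 (R): R=OOWR U=WGYW F=GBGR D=WBYY B=YOBB
After move 6 (F): F=GGRB U=WGRR R=YOWR D=WOYY L=GWOB
Query: D face = WOYY

Answer: W O Y Y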